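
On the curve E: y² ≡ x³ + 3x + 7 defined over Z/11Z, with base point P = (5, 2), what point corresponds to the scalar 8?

(10, 6)

Double-and-add on 8 = (1000)₂. Start with P = (5, 2) for the leading 1-bit.
double: tangent at (5, 2): λ = (3·5² + 3)/(2·2) ≡ 1/4. 4⁻¹ ≡ 3 (mod 11) since 4·3 = 12 ≡ 1, so λ ≡ 1·3 ≡ 3.
  x = λ² - 5 - 5 = 9 - 10 ≡ 10; y = λ·(5 - 10) - 2 ≡ 5. → (10, 5)
double: tangent at (10, 5): λ = (3·10² + 3)/(2·5) ≡ 6/10. 10⁻¹ ≡ 10 (mod 11) since 10·10 = 100 ≡ 1, so λ ≡ 6·10 ≡ 5.
  x = λ² - 10 - 10 = 25 - 20 ≡ 5; y = λ·(10 - 5) - 5 ≡ 9. → (5, 9)
double: tangent at (5, 9): λ = (3·5² + 3)/(2·9) ≡ 1/7. 7⁻¹ ≡ 8 (mod 11), so λ ≡ 1·8 ≡ 8.
  x = λ² - 5 - 5 = 64 - 10 ≡ 10; y = λ·(5 - 10) - 9 ≡ 6. → (10, 6)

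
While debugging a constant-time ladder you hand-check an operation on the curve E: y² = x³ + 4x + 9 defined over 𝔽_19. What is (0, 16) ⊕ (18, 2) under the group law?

(7, 0)

(0, 16) + (18, 2). λ = (2 - 16)/(18 - 0) ≡ 5/18 mod 19. 18⁻¹ ≡ 18 (mod 19) since 18·18 = 324 ≡ 1, so λ ≡ 14.
  x = λ² - 0 - 18 = 196 - 18 ≡ 7; y = λ·(0 - 7) - 16 ≡ 0. → (7, 0)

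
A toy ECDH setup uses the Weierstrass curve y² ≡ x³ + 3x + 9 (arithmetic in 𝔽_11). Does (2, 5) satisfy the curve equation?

y² = 5² ≡ 3; x³ + 3x + 9 = 23 ≡ 1 (mod 11). 3 ≠ 1.

no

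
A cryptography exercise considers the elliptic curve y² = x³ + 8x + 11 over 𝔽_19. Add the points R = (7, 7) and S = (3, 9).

(7, 7) + (3, 9). λ = (9 - 7)/(3 - 7) ≡ 2/15 mod 19. 15⁻¹ ≡ 14 (mod 19) since 15·14 = 210 ≡ 1, so λ ≡ 9.
  x = λ² - 7 - 3 = 81 - 10 ≡ 14; y = λ·(7 - 14) - 7 ≡ 6. → (14, 6)

(14, 6)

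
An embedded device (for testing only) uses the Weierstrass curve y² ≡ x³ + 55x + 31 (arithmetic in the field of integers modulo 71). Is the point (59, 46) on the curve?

y² = 46² ≡ 57; x³ + 55x + 31 = 208655 ≡ 57 (mod 71). 57 = 57.

yes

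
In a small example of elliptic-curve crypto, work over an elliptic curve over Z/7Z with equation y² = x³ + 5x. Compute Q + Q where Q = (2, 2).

(4, 0)

tangent at (2, 2): λ = (3·2² + 5)/(2·2) ≡ 3/4. 4⁻¹ ≡ 2 (mod 7) since 4·2 = 8 ≡ 1, so λ ≡ 3·2 ≡ 6.
  x = λ² - 2 - 2 = 36 - 4 ≡ 4; y = λ·(2 - 4) - 2 ≡ 0. → (4, 0)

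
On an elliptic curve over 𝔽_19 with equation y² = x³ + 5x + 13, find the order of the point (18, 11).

7

2P: tangent at (18, 11): λ = (3·18² + 5)/(2·11) ≡ 8/3. 3⁻¹ ≡ 13 (mod 19) since 3·13 = 39 ≡ 1, so λ ≡ 8·13 ≡ 9.
  x = λ² - 18 - 18 = 81 - 36 ≡ 7; y = λ·(18 - 7) - 11 ≡ 12. → (7, 12)
3P: (7, 12) + (18, 11). λ = (11 - 12)/(18 - 7) ≡ 18/11 mod 19. 11⁻¹ ≡ 7 (mod 19) since 11·7 = 77 ≡ 1, so λ ≡ 12.
  x = λ² - 7 - 18 = 144 - 25 ≡ 5; y = λ·(7 - 5) - 12 ≡ 12. → (5, 12)
4P: (5, 12) + (18, 11). λ = (11 - 12)/(18 - 5) ≡ 18/13 mod 19. 13⁻¹ ≡ 3 (mod 19) since 13·3 = 39 ≡ 1, so λ ≡ 16.
  x = λ² - 5 - 18 = 256 - 23 ≡ 5; y = λ·(5 - 5) - 12 ≡ 7. → (5, 7)
5P: (5, 7) + (18, 11). λ = (11 - 7)/(18 - 5) ≡ 4/13 mod 19. 13⁻¹ ≡ 3 (mod 19) since 13·3 = 39 ≡ 1, so λ ≡ 12.
  x = λ² - 5 - 18 = 144 - 23 ≡ 7; y = λ·(5 - 7) - 7 ≡ 7. → (7, 7)
6P: (7, 7) + (18, 11). λ = (11 - 7)/(18 - 7) ≡ 4/11 mod 19. 11⁻¹ ≡ 7 (mod 19), so λ ≡ 9.
  x = λ² - 7 - 18 = 81 - 25 ≡ 18; y = λ·(7 - 18) - 7 ≡ 8. → (18, 8)
7P: (18, 8) + (18, 11): same x and y₁ ≡ -y₂, so the sum is O.
7P = O, so the order is 7.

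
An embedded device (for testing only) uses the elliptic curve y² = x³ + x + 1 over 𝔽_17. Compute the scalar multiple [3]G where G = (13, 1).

Repeated addition: build up to 3G.
2G: tangent at (13, 1): λ = (3·13² + 1)/(2·1) ≡ 15/2. 2⁻¹ ≡ 9 (mod 17), so λ ≡ 15·9 ≡ 16.
  x = λ² - 13 - 13 = 256 - 26 ≡ 9; y = λ·(13 - 9) - 1 ≡ 12. → (9, 12)
3G: (9, 12) + (13, 1). λ = (1 - 12)/(13 - 9) ≡ 6/4 mod 17. 4⁻¹ ≡ 13 (mod 17) since 4·13 = 52 ≡ 1, so λ ≡ 10.
  x = λ² - 9 - 13 = 100 - 22 ≡ 10; y = λ·(9 - 10) - 12 ≡ 12. → (10, 12)

(10, 12)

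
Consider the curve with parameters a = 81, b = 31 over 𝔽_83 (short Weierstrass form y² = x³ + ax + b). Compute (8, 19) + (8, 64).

The two points share x = 8 and their y-coordinates satisfy 19 + 64 ≡ 0 (mod 83), so they are inverses. Their sum is 𝒪.

O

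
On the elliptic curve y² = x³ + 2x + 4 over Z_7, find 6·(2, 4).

Write Q = (2, 4).
Double-and-add on 6 = (110)₂. Start with Q = (2, 4) for the leading 1-bit.
double: tangent at (2, 4): λ = (3·2² + 2)/(2·4) ≡ 0/1. 1⁻¹ ≡ 1 (mod 7) since 1·1 = 1 ≡ 1, so λ ≡ 0·1 ≡ 0.
  x = λ² - 2 - 2 = 0 - 4 ≡ 3; y = λ·(2 - 3) - 4 ≡ 3. → (3, 3)
add Q: (3, 3) + (2, 4). λ = (4 - 3)/(2 - 3) ≡ 1/6 mod 7. 6⁻¹ ≡ 6 (mod 7), so λ ≡ 6.
  x = λ² - 3 - 2 = 36 - 5 ≡ 3; y = λ·(3 - 3) - 3 ≡ 4. → (3, 4)
double: tangent at (3, 4): λ = (3·3² + 2)/(2·4) ≡ 1/1. 1⁻¹ ≡ 1 (mod 7) since 1·1 = 1 ≡ 1, so λ ≡ 1·1 ≡ 1.
  x = λ² - 3 - 3 = 1 - 6 ≡ 2; y = λ·(3 - 2) - 4 ≡ 4. → (2, 4)

(2, 4)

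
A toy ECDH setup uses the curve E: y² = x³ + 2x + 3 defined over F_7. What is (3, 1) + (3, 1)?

(3, 6)

tangent at (3, 1): λ = (3·3² + 2)/(2·1) ≡ 1/2. 2⁻¹ ≡ 4 (mod 7), so λ ≡ 1·4 ≡ 4.
  x = λ² - 3 - 3 = 16 - 6 ≡ 3; y = λ·(3 - 3) - 1 ≡ 6. → (3, 6)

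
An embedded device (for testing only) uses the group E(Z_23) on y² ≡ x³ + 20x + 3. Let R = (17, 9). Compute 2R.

(16, 16)

tangent at (17, 9): λ = (3·17² + 20)/(2·9) ≡ 13/18. 18⁻¹ ≡ 9 (mod 23) since 18·9 = 162 ≡ 1, so λ ≡ 13·9 ≡ 2.
  x = λ² - 17 - 17 = 4 - 34 ≡ 16; y = λ·(17 - 16) - 9 ≡ 16. → (16, 16)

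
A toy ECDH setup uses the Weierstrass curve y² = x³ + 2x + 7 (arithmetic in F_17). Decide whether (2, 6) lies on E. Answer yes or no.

yes

y² = 6² ≡ 2; x³ + 2x + 7 = 19 ≡ 2 (mod 17). 2 = 2.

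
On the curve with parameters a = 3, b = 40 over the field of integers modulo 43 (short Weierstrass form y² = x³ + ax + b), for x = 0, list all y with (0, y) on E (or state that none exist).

x³ + 3x + 40 = 40 ≡ 40 (mod 43).
Square roots of 40 mod 43: 13 and 30 (since 13² = 169 ≡ 40).

13, 30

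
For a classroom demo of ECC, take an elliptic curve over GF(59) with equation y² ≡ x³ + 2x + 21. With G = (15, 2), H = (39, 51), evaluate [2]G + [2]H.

First 2G:
Repeated addition: build up to 2G.
2G: tangent at (15, 2): λ = (3·15² + 2)/(2·2) ≡ 28/4. 4⁻¹ ≡ 15 (mod 59) since 4·15 = 60 ≡ 1, so λ ≡ 28·15 ≡ 7.
  x = λ² - 15 - 15 = 49 - 30 ≡ 19; y = λ·(15 - 19) - 2 ≡ 29. → (19, 29)
2G = (19, 29).
Next 2H:
Repeated addition: build up to 2H.
2H: tangent at (39, 51): λ = (3·39² + 2)/(2·51) ≡ 22/43. 43⁻¹ ≡ 11 (mod 59) since 43·11 = 473 ≡ 1, so λ ≡ 22·11 ≡ 6.
  x = λ² - 39 - 39 = 36 - 78 ≡ 17; y = λ·(39 - 17) - 51 ≡ 22. → (17, 22)
2H = (17, 22).
Finally 2G + 2H:
(19, 29) + (17, 22). λ = (22 - 29)/(17 - 19) ≡ 52/57 mod 59. 57⁻¹ ≡ 29 (mod 59) since 57·29 = 1653 ≡ 1, so λ ≡ 33.
  x = λ² - 19 - 17 = 1089 - 36 ≡ 50; y = λ·(19 - 50) - 29 ≡ 10. → (50, 10)

(50, 10)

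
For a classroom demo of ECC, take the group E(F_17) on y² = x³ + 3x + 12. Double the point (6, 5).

tangent at (6, 5): λ = (3·6² + 3)/(2·5) ≡ 9/10. 10⁻¹ ≡ 12 (mod 17) since 10·12 = 120 ≡ 1, so λ ≡ 9·12 ≡ 6.
  x = λ² - 6 - 6 = 36 - 12 ≡ 7; y = λ·(6 - 7) - 5 ≡ 6. → (7, 6)

(7, 6)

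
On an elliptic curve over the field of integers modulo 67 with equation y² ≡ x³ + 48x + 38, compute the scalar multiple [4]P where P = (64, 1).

(29, 15)

Repeated addition: build up to 4P.
2P: tangent at (64, 1): λ = (3·64² + 48)/(2·1) ≡ 8/2. 2⁻¹ ≡ 34 (mod 67), so λ ≡ 8·34 ≡ 4.
  x = λ² - 64 - 64 = 16 - 128 ≡ 22; y = λ·(64 - 22) - 1 ≡ 33. → (22, 33)
3P: (22, 33) + (64, 1). λ = (1 - 33)/(64 - 22) ≡ 35/42 mod 67. 42⁻¹ ≡ 8 (mod 67) since 42·8 = 336 ≡ 1, so λ ≡ 12.
  x = λ² - 22 - 64 = 144 - 86 ≡ 58; y = λ·(22 - 58) - 33 ≡ 4. → (58, 4)
4P: (58, 4) + (64, 1). λ = (1 - 4)/(64 - 58) ≡ 64/6 mod 67. 6⁻¹ ≡ 56 (mod 67) since 6·56 = 336 ≡ 1, so λ ≡ 33.
  x = λ² - 58 - 64 = 1089 - 122 ≡ 29; y = λ·(58 - 29) - 4 ≡ 15. → (29, 15)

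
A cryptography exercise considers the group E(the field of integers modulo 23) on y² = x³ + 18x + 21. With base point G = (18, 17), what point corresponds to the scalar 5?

Double-and-add on 5 = (101)₂. Start with G = (18, 17) for the leading 1-bit.
double: tangent at (18, 17): λ = (3·18² + 18)/(2·17) ≡ 1/11. 11⁻¹ ≡ 21 (mod 23), so λ ≡ 1·21 ≡ 21.
  x = λ² - 18 - 18 = 441 - 36 ≡ 14; y = λ·(18 - 14) - 17 ≡ 21. → (14, 21)
double: tangent at (14, 21): λ = (3·14² + 18)/(2·21) ≡ 8/19. 19⁻¹ ≡ 17 (mod 23), so λ ≡ 8·17 ≡ 21.
  x = λ² - 14 - 14 = 441 - 28 ≡ 22; y = λ·(14 - 22) - 21 ≡ 18. → (22, 18)
add G: (22, 18) + (18, 17). λ = (17 - 18)/(18 - 22) ≡ 22/19 mod 23. 19⁻¹ ≡ 17 (mod 23), so λ ≡ 6.
  x = λ² - 22 - 18 = 36 - 40 ≡ 19; y = λ·(22 - 19) - 18 ≡ 0. → (19, 0)

(19, 0)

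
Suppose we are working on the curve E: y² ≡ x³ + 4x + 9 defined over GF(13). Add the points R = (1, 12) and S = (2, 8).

(1, 12) + (2, 8). λ = (8 - 12)/(2 - 1) ≡ 9/1 mod 13. 1⁻¹ ≡ 1 (mod 13) since 1·1 = 1 ≡ 1, so λ ≡ 9.
  x = λ² - 1 - 2 = 81 - 3 ≡ 0; y = λ·(1 - 0) - 12 ≡ 10. → (0, 10)

(0, 10)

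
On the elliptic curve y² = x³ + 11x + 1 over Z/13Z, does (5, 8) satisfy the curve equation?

yes

y² = 8² ≡ 12; x³ + 11x + 1 = 181 ≡ 12 (mod 13). 12 = 12.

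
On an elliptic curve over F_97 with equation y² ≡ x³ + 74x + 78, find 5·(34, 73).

Write Q = (34, 73).
Repeated addition: build up to 5Q.
2Q: tangent at (34, 73): λ = (3·34² + 74)/(2·73) ≡ 50/49. 49⁻¹ ≡ 2 (mod 97), so λ ≡ 50·2 ≡ 3.
  x = λ² - 34 - 34 = 9 - 68 ≡ 38; y = λ·(34 - 38) - 73 ≡ 12. → (38, 12)
3Q: (38, 12) + (34, 73). λ = (73 - 12)/(34 - 38) ≡ 61/93 mod 97. 93⁻¹ ≡ 24 (mod 97) since 93·24 = 2232 ≡ 1, so λ ≡ 9.
  x = λ² - 38 - 34 = 81 - 72 ≡ 9; y = λ·(38 - 9) - 12 ≡ 55. → (9, 55)
4Q: (9, 55) + (34, 73). λ = (73 - 55)/(34 - 9) ≡ 18/25 mod 97. 25⁻¹ ≡ 66 (mod 97), so λ ≡ 24.
  x = λ² - 9 - 34 = 576 - 43 ≡ 48; y = λ·(9 - 48) - 55 ≡ 76. → (48, 76)
5Q: (48, 76) + (34, 73). λ = (73 - 76)/(34 - 48) ≡ 94/83 mod 97. 83⁻¹ ≡ 90 (mod 97), so λ ≡ 21.
  x = λ² - 48 - 34 = 441 - 82 ≡ 68; y = λ·(48 - 68) - 76 ≡ 86. → (68, 86)

(68, 86)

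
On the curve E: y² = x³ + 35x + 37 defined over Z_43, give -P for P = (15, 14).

(15, 29)

-(15, 14) = (15, -14 mod 43) = (15, 29).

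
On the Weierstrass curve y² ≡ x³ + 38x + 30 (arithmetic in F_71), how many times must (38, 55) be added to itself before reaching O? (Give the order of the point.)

12

2P: tangent at (38, 55): λ = (3·38² + 38)/(2·55) ≡ 39/39. 39⁻¹ ≡ 51 (mod 71), so λ ≡ 39·51 ≡ 1.
  x = λ² - 38 - 38 = 1 - 76 ≡ 67; y = λ·(38 - 67) - 55 ≡ 58. → (67, 58)
3P: (67, 58) + (38, 55). λ = (55 - 58)/(38 - 67) ≡ 68/42 mod 71. 42⁻¹ ≡ 22 (mod 71), so λ ≡ 5.
  x = λ² - 67 - 38 = 25 - 105 ≡ 62; y = λ·(67 - 62) - 58 ≡ 38. → (62, 38)
4P: (62, 38) + (38, 55). λ = (55 - 38)/(38 - 62) ≡ 17/47 mod 71. 47⁻¹ ≡ 68 (mod 71), so λ ≡ 20.
  x = λ² - 62 - 38 = 400 - 100 ≡ 16; y = λ·(62 - 16) - 38 ≡ 30. → (16, 30)
5P: (16, 30) + (38, 55). λ = (55 - 30)/(38 - 16) ≡ 25/22 mod 71. 22⁻¹ ≡ 42 (mod 71) since 22·42 = 924 ≡ 1, so λ ≡ 56.
  x = λ² - 16 - 38 = 3136 - 54 ≡ 29; y = λ·(16 - 29) - 30 ≡ 23. → (29, 23)
6P: (29, 23) + (38, 55). λ = (55 - 23)/(38 - 29) ≡ 32/9 mod 71. 9⁻¹ ≡ 8 (mod 71), so λ ≡ 43.
  x = λ² - 29 - 38 = 1849 - 67 ≡ 7; y = λ·(29 - 7) - 23 ≡ 0. → (7, 0)
7P: (7, 0) + (38, 55). λ = (55 - 0)/(38 - 7) ≡ 55/31 mod 71. 31⁻¹ ≡ 55 (mod 71), so λ ≡ 43.
  x = λ² - 7 - 38 = 1849 - 45 ≡ 29; y = λ·(7 - 29) - 0 ≡ 48. → (29, 48)
8P: (29, 48) + (38, 55). λ = (55 - 48)/(38 - 29) ≡ 7/9 mod 71. 9⁻¹ ≡ 8 (mod 71) since 9·8 = 72 ≡ 1, so λ ≡ 56.
  x = λ² - 29 - 38 = 3136 - 67 ≡ 16; y = λ·(29 - 16) - 48 ≡ 41. → (16, 41)
9P: (16, 41) + (38, 55). λ = (55 - 41)/(38 - 16) ≡ 14/22 mod 71. 22⁻¹ ≡ 42 (mod 71), so λ ≡ 20.
  x = λ² - 16 - 38 = 400 - 54 ≡ 62; y = λ·(16 - 62) - 41 ≡ 33. → (62, 33)
10P: (62, 33) + (38, 55). λ = (55 - 33)/(38 - 62) ≡ 22/47 mod 71. 47⁻¹ ≡ 68 (mod 71), so λ ≡ 5.
  x = λ² - 62 - 38 = 25 - 100 ≡ 67; y = λ·(62 - 67) - 33 ≡ 13. → (67, 13)
11P: (67, 13) + (38, 55). λ = (55 - 13)/(38 - 67) ≡ 42/42 mod 71. 42⁻¹ ≡ 22 (mod 71), so λ ≡ 1.
  x = λ² - 67 - 38 = 1 - 105 ≡ 38; y = λ·(67 - 38) - 13 ≡ 16. → (38, 16)
12P: (38, 16) + (38, 55): same x and y₁ ≡ -y₂, so the sum is O.
12P = O, so the order is 12.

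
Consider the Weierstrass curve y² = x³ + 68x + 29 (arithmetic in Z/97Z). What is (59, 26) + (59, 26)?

tangent at (59, 26): λ = (3·59² + 68)/(2·26) ≡ 35/52. 52⁻¹ ≡ 28 (mod 97), so λ ≡ 35·28 ≡ 10.
  x = λ² - 59 - 59 = 100 - 118 ≡ 79; y = λ·(59 - 79) - 26 ≡ 65. → (79, 65)

(79, 65)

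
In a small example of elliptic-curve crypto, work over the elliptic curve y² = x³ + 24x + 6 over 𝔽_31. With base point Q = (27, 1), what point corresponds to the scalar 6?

(2, 0)

Double-and-add on 6 = (110)₂. Start with Q = (27, 1) for the leading 1-bit.
double: tangent at (27, 1): λ = (3·27² + 24)/(2·1) ≡ 10/2. 2⁻¹ ≡ 16 (mod 31), so λ ≡ 10·16 ≡ 5.
  x = λ² - 27 - 27 = 25 - 54 ≡ 2; y = λ·(27 - 2) - 1 ≡ 0. → (2, 0)
add Q: (2, 0) + (27, 1). λ = (1 - 0)/(27 - 2) ≡ 1/25 mod 31. 25⁻¹ ≡ 5 (mod 31), so λ ≡ 5.
  x = λ² - 2 - 27 = 25 - 29 ≡ 27; y = λ·(2 - 27) - 0 ≡ 30. → (27, 30)
double: tangent at (27, 30): λ = (3·27² + 24)/(2·30) ≡ 10/29. 29⁻¹ ≡ 15 (mod 31) since 29·15 = 435 ≡ 1, so λ ≡ 10·15 ≡ 26.
  x = λ² - 27 - 27 = 676 - 54 ≡ 2; y = λ·(27 - 2) - 30 ≡ 0. → (2, 0)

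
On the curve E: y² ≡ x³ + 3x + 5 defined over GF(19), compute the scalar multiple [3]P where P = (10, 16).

Repeated addition: build up to 3P.
2P: tangent at (10, 16): λ = (3·10² + 3)/(2·16) ≡ 18/13. 13⁻¹ ≡ 3 (mod 19), so λ ≡ 18·3 ≡ 16.
  x = λ² - 10 - 10 = 256 - 20 ≡ 8; y = λ·(10 - 8) - 16 ≡ 16. → (8, 16)
3P: (8, 16) + (10, 16). λ = (16 - 16)/(10 - 8) ≡ 0/2 mod 19. 2⁻¹ ≡ 10 (mod 19), so λ ≡ 0.
  x = λ² - 8 - 10 = 0 - 18 ≡ 1; y = λ·(8 - 1) - 16 ≡ 3. → (1, 3)

(1, 3)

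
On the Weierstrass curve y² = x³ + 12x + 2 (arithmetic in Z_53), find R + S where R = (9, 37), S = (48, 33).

(48, 20)

(9, 37) + (48, 33). λ = (33 - 37)/(48 - 9) ≡ 49/39 mod 53. 39⁻¹ ≡ 34 (mod 53), so λ ≡ 23.
  x = λ² - 9 - 48 = 529 - 57 ≡ 48; y = λ·(9 - 48) - 37 ≡ 20. → (48, 20)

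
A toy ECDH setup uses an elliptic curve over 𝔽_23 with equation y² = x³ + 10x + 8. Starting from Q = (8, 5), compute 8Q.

(6, 13)

Repeated addition: build up to 8Q.
2Q: tangent at (8, 5): λ = (3·8² + 10)/(2·5) ≡ 18/10. 10⁻¹ ≡ 7 (mod 23), so λ ≡ 18·7 ≡ 11.
  x = λ² - 8 - 8 = 121 - 16 ≡ 13; y = λ·(8 - 13) - 5 ≡ 9. → (13, 9)
3Q: (13, 9) + (8, 5). λ = (5 - 9)/(8 - 13) ≡ 19/18 mod 23. 18⁻¹ ≡ 9 (mod 23) since 18·9 = 162 ≡ 1, so λ ≡ 10.
  x = λ² - 13 - 8 = 100 - 21 ≡ 10; y = λ·(13 - 10) - 9 ≡ 21. → (10, 21)
4Q: (10, 21) + (8, 5). λ = (5 - 21)/(8 - 10) ≡ 7/21 mod 23. 21⁻¹ ≡ 11 (mod 23), so λ ≡ 8.
  x = λ² - 10 - 8 = 64 - 18 ≡ 0; y = λ·(10 - 0) - 21 ≡ 13. → (0, 13)
5Q: (0, 13) + (8, 5). λ = (5 - 13)/(8 - 0) ≡ 15/8 mod 23. 8⁻¹ ≡ 3 (mod 23), so λ ≡ 22.
  x = λ² - 0 - 8 = 484 - 8 ≡ 16; y = λ·(0 - 16) - 13 ≡ 3. → (16, 3)
6Q: (16, 3) + (8, 5). λ = (5 - 3)/(8 - 16) ≡ 2/15 mod 23. 15⁻¹ ≡ 20 (mod 23) since 15·20 = 300 ≡ 1, so λ ≡ 17.
  x = λ² - 16 - 8 = 289 - 24 ≡ 12; y = λ·(16 - 12) - 3 ≡ 19. → (12, 19)
7Q: (12, 19) + (8, 5). λ = (5 - 19)/(8 - 12) ≡ 9/19 mod 23. 19⁻¹ ≡ 17 (mod 23), so λ ≡ 15.
  x = λ² - 12 - 8 = 225 - 20 ≡ 21; y = λ·(12 - 21) - 19 ≡ 7. → (21, 7)
8Q: (21, 7) + (8, 5). λ = (5 - 7)/(8 - 21) ≡ 21/10 mod 23. 10⁻¹ ≡ 7 (mod 23), so λ ≡ 9.
  x = λ² - 21 - 8 = 81 - 29 ≡ 6; y = λ·(21 - 6) - 7 ≡ 13. → (6, 13)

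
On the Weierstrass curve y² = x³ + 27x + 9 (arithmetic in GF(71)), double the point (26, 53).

tangent at (26, 53): λ = (3·26² + 27)/(2·53) ≡ 67/35. 35⁻¹ ≡ 69 (mod 71), so λ ≡ 67·69 ≡ 8.
  x = λ² - 26 - 26 = 64 - 52 ≡ 12; y = λ·(26 - 12) - 53 ≡ 59. → (12, 59)

(12, 59)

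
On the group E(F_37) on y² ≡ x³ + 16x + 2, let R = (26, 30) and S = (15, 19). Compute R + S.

(26, 30) + (15, 19). λ = (19 - 30)/(15 - 26) ≡ 26/26 mod 37. 26⁻¹ ≡ 10 (mod 37) since 26·10 = 260 ≡ 1, so λ ≡ 1.
  x = λ² - 26 - 15 = 1 - 41 ≡ 34; y = λ·(26 - 34) - 30 ≡ 36. → (34, 36)

(34, 36)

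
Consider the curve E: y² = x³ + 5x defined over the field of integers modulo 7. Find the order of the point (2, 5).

4

2P: tangent at (2, 5): λ = (3·2² + 5)/(2·5) ≡ 3/3. 3⁻¹ ≡ 5 (mod 7), so λ ≡ 3·5 ≡ 1.
  x = λ² - 2 - 2 = 1 - 4 ≡ 4; y = λ·(2 - 4) - 5 ≡ 0. → (4, 0)
3P: (4, 0) + (2, 5). λ = (5 - 0)/(2 - 4) ≡ 5/5 mod 7. 5⁻¹ ≡ 3 (mod 7), so λ ≡ 1.
  x = λ² - 4 - 2 = 1 - 6 ≡ 2; y = λ·(4 - 2) - 0 ≡ 2. → (2, 2)
4P: (2, 2) + (2, 5): same x and y₁ ≡ -y₂, so the sum is 𝒪.
4P = 𝒪, so the order is 4.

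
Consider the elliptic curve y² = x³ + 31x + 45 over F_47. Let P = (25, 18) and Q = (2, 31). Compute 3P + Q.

(36, 21)

First 3P:
Repeated addition: build up to 3P.
2P: tangent at (25, 18): λ = (3·25² + 31)/(2·18) ≡ 26/36. 36⁻¹ ≡ 17 (mod 47), so λ ≡ 26·17 ≡ 19.
  x = λ² - 25 - 25 = 361 - 50 ≡ 29; y = λ·(25 - 29) - 18 ≡ 0. → (29, 0)
3P: (29, 0) + (25, 18). λ = (18 - 0)/(25 - 29) ≡ 18/43 mod 47. 43⁻¹ ≡ 35 (mod 47) since 43·35 = 1505 ≡ 1, so λ ≡ 19.
  x = λ² - 29 - 25 = 361 - 54 ≡ 25; y = λ·(29 - 25) - 0 ≡ 29. → (25, 29)
3P = (25, 29).
Finally 3P + Q:
(25, 29) + (2, 31). λ = (31 - 29)/(2 - 25) ≡ 2/24 mod 47. 24⁻¹ ≡ 2 (mod 47), so λ ≡ 4.
  x = λ² - 25 - 2 = 16 - 27 ≡ 36; y = λ·(25 - 36) - 29 ≡ 21. → (36, 21)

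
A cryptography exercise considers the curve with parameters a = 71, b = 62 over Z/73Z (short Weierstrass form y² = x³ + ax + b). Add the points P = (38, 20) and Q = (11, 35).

(38, 20) + (11, 35). λ = (35 - 20)/(11 - 38) ≡ 15/46 mod 73. 46⁻¹ ≡ 27 (mod 73), so λ ≡ 40.
  x = λ² - 38 - 11 = 1600 - 49 ≡ 18; y = λ·(38 - 18) - 20 ≡ 50. → (18, 50)

(18, 50)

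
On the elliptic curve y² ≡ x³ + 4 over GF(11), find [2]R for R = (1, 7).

(10, 6)

tangent at (1, 7): λ = (3·1² + 0)/(2·7) ≡ 3/3. 3⁻¹ ≡ 4 (mod 11) since 3·4 = 12 ≡ 1, so λ ≡ 3·4 ≡ 1.
  x = λ² - 1 - 1 = 1 - 2 ≡ 10; y = λ·(1 - 10) - 7 ≡ 6. → (10, 6)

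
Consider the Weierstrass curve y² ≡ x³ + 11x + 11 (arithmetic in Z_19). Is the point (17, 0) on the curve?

y² = 0² ≡ 0; x³ + 11x + 11 = 5111 ≡ 0 (mod 19). 0 = 0.

yes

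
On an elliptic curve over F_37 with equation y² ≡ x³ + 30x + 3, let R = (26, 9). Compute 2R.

(29, 18)

tangent at (26, 9): λ = (3·26² + 30)/(2·9) ≡ 23/18. 18⁻¹ ≡ 35 (mod 37) since 18·35 = 630 ≡ 1, so λ ≡ 23·35 ≡ 28.
  x = λ² - 26 - 26 = 784 - 52 ≡ 29; y = λ·(26 - 29) - 9 ≡ 18. → (29, 18)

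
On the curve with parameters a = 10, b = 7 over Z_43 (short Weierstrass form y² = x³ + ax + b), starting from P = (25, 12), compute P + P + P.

(29, 41)

Repeated addition: build up to 3P.
2P: tangent at (25, 12): λ = (3·25² + 10)/(2·12) ≡ 36/24. 24⁻¹ ≡ 9 (mod 43), so λ ≡ 36·9 ≡ 23.
  x = λ² - 25 - 25 = 529 - 50 ≡ 6; y = λ·(25 - 6) - 12 ≡ 38. → (6, 38)
3P: (6, 38) + (25, 12). λ = (12 - 38)/(25 - 6) ≡ 17/19 mod 43. 19⁻¹ ≡ 34 (mod 43) since 19·34 = 646 ≡ 1, so λ ≡ 19.
  x = λ² - 6 - 25 = 361 - 31 ≡ 29; y = λ·(6 - 29) - 38 ≡ 41. → (29, 41)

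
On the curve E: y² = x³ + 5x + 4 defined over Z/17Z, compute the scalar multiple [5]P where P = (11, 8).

(9, 8)

Double-and-add on 5 = (101)₂. Start with P = (11, 8) for the leading 1-bit.
double: tangent at (11, 8): λ = (3·11² + 5)/(2·8) ≡ 11/16. 16⁻¹ ≡ 16 (mod 17) since 16·16 = 256 ≡ 1, so λ ≡ 11·16 ≡ 6.
  x = λ² - 11 - 11 = 36 - 22 ≡ 14; y = λ·(11 - 14) - 8 ≡ 8. → (14, 8)
double: tangent at (14, 8): λ = (3·14² + 5)/(2·8) ≡ 15/16. 16⁻¹ ≡ 16 (mod 17), so λ ≡ 15·16 ≡ 2.
  x = λ² - 14 - 14 = 4 - 28 ≡ 10; y = λ·(14 - 10) - 8 ≡ 0. → (10, 0)
add P: (10, 0) + (11, 8). λ = (8 - 0)/(11 - 10) ≡ 8/1 mod 17. 1⁻¹ ≡ 1 (mod 17) since 1·1 = 1 ≡ 1, so λ ≡ 8.
  x = λ² - 10 - 11 = 64 - 21 ≡ 9; y = λ·(10 - 9) - 0 ≡ 8. → (9, 8)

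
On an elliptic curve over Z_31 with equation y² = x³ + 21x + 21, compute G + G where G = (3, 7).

(26, 16)

tangent at (3, 7): λ = (3·3² + 21)/(2·7) ≡ 17/14. 14⁻¹ ≡ 20 (mod 31) since 14·20 = 280 ≡ 1, so λ ≡ 17·20 ≡ 30.
  x = λ² - 3 - 3 = 900 - 6 ≡ 26; y = λ·(3 - 26) - 7 ≡ 16. → (26, 16)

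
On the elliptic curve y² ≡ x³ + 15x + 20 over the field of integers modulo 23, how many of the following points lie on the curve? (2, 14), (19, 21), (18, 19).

(2, 14): 14² ≡ 12, rhs ≡ 12 → on.
(19, 21): 21² ≡ 4, rhs ≡ 11 → off.
(18, 19): 19² ≡ 16, rhs ≡ 4 → off.

1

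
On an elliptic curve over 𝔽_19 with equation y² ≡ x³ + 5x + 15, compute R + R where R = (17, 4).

(10, 18)

tangent at (17, 4): λ = (3·17² + 5)/(2·4) ≡ 17/8. 8⁻¹ ≡ 12 (mod 19), so λ ≡ 17·12 ≡ 14.
  x = λ² - 17 - 17 = 196 - 34 ≡ 10; y = λ·(17 - 10) - 4 ≡ 18. → (10, 18)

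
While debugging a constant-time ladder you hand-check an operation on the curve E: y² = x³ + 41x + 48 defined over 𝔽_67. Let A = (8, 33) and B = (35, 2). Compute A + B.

(8, 33) + (35, 2). λ = (2 - 33)/(35 - 8) ≡ 36/27 mod 67. 27⁻¹ ≡ 5 (mod 67) since 27·5 = 135 ≡ 1, so λ ≡ 46.
  x = λ² - 8 - 35 = 2116 - 43 ≡ 63; y = λ·(8 - 63) - 33 ≡ 50. → (63, 50)

(63, 50)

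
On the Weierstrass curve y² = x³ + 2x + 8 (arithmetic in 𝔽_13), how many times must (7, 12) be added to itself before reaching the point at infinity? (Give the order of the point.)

12

2P: tangent at (7, 12): λ = (3·7² + 2)/(2·12) ≡ 6/11. 11⁻¹ ≡ 6 (mod 13) since 11·6 = 66 ≡ 1, so λ ≡ 6·6 ≡ 10.
  x = λ² - 7 - 7 = 100 - 14 ≡ 8; y = λ·(7 - 8) - 12 ≡ 4. → (8, 4)
3P: (8, 4) + (7, 12). λ = (12 - 4)/(7 - 8) ≡ 8/12 mod 13. 12⁻¹ ≡ 12 (mod 13), so λ ≡ 5.
  x = λ² - 8 - 7 = 25 - 15 ≡ 10; y = λ·(8 - 10) - 4 ≡ 12. → (10, 12)
4P: (10, 12) + (7, 12). λ = (12 - 12)/(7 - 10) ≡ 0/10 mod 13. 10⁻¹ ≡ 4 (mod 13) since 10·4 = 40 ≡ 1, so λ ≡ 0.
  x = λ² - 10 - 7 = 0 - 17 ≡ 9; y = λ·(10 - 9) - 12 ≡ 1. → (9, 1)
5P: (9, 1) + (7, 12). λ = (12 - 1)/(7 - 9) ≡ 11/11 mod 13. 11⁻¹ ≡ 6 (mod 13) since 11·6 = 66 ≡ 1, so λ ≡ 1.
  x = λ² - 9 - 7 = 1 - 16 ≡ 11; y = λ·(9 - 11) - 1 ≡ 10. → (11, 10)
6P: (11, 10) + (7, 12). λ = (12 - 10)/(7 - 11) ≡ 2/9 mod 13. 9⁻¹ ≡ 3 (mod 13) since 9·3 = 27 ≡ 1, so λ ≡ 6.
  x = λ² - 11 - 7 = 36 - 18 ≡ 5; y = λ·(11 - 5) - 10 ≡ 0. → (5, 0)
7P: (5, 0) + (7, 12). λ = (12 - 0)/(7 - 5) ≡ 12/2 mod 13. 2⁻¹ ≡ 7 (mod 13), so λ ≡ 6.
  x = λ² - 5 - 7 = 36 - 12 ≡ 11; y = λ·(5 - 11) - 0 ≡ 3. → (11, 3)
8P: (11, 3) + (7, 12). λ = (12 - 3)/(7 - 11) ≡ 9/9 mod 13. 9⁻¹ ≡ 3 (mod 13) since 9·3 = 27 ≡ 1, so λ ≡ 1.
  x = λ² - 11 - 7 = 1 - 18 ≡ 9; y = λ·(11 - 9) - 3 ≡ 12. → (9, 12)
9P: (9, 12) + (7, 12). λ = (12 - 12)/(7 - 9) ≡ 0/11 mod 13. 11⁻¹ ≡ 6 (mod 13), so λ ≡ 0.
  x = λ² - 9 - 7 = 0 - 16 ≡ 10; y = λ·(9 - 10) - 12 ≡ 1. → (10, 1)
10P: (10, 1) + (7, 12). λ = (12 - 1)/(7 - 10) ≡ 11/10 mod 13. 10⁻¹ ≡ 4 (mod 13), so λ ≡ 5.
  x = λ² - 10 - 7 = 25 - 17 ≡ 8; y = λ·(10 - 8) - 1 ≡ 9. → (8, 9)
11P: (8, 9) + (7, 12). λ = (12 - 9)/(7 - 8) ≡ 3/12 mod 13. 12⁻¹ ≡ 12 (mod 13) since 12·12 = 144 ≡ 1, so λ ≡ 10.
  x = λ² - 8 - 7 = 100 - 15 ≡ 7; y = λ·(8 - 7) - 9 ≡ 1. → (7, 1)
12P: (7, 1) + (7, 12): same x and y₁ ≡ -y₂, so the sum is the point at infinity.
12P = the point at infinity, so the order is 12.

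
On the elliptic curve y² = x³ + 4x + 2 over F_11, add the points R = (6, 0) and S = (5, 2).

(4, 7)

(6, 0) + (5, 2). λ = (2 - 0)/(5 - 6) ≡ 2/10 mod 11. 10⁻¹ ≡ 10 (mod 11) since 10·10 = 100 ≡ 1, so λ ≡ 9.
  x = λ² - 6 - 5 = 81 - 11 ≡ 4; y = λ·(6 - 4) - 0 ≡ 7. → (4, 7)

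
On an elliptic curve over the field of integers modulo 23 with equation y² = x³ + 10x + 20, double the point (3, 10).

tangent at (3, 10): λ = (3·3² + 10)/(2·10) ≡ 14/20. 20⁻¹ ≡ 15 (mod 23), so λ ≡ 14·15 ≡ 3.
  x = λ² - 3 - 3 = 9 - 6 ≡ 3; y = λ·(3 - 3) - 10 ≡ 13. → (3, 13)

(3, 13)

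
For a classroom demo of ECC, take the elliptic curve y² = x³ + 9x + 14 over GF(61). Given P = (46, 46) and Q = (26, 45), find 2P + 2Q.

(52, 27)

First 2P:
Repeated addition: build up to 2P.
2P: tangent at (46, 46): λ = (3·46² + 9)/(2·46) ≡ 13/31. 31⁻¹ ≡ 2 (mod 61) since 31·2 = 62 ≡ 1, so λ ≡ 13·2 ≡ 26.
  x = λ² - 46 - 46 = 676 - 92 ≡ 35; y = λ·(46 - 35) - 46 ≡ 57. → (35, 57)
2P = (35, 57).
Next 2Q:
Repeated addition: build up to 2Q.
2Q: tangent at (26, 45): λ = (3·26² + 9)/(2·45) ≡ 24/29. 29⁻¹ ≡ 40 (mod 61) since 29·40 = 1160 ≡ 1, so λ ≡ 24·40 ≡ 45.
  x = λ² - 26 - 26 = 2025 - 52 ≡ 21; y = λ·(26 - 21) - 45 ≡ 58. → (21, 58)
2Q = (21, 58).
Finally 2P + 2Q:
(35, 57) + (21, 58). λ = (58 - 57)/(21 - 35) ≡ 1/47 mod 61. 47⁻¹ ≡ 13 (mod 61) since 47·13 = 611 ≡ 1, so λ ≡ 13.
  x = λ² - 35 - 21 = 169 - 56 ≡ 52; y = λ·(35 - 52) - 57 ≡ 27. → (52, 27)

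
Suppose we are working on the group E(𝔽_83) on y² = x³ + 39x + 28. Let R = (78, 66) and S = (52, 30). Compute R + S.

(78, 66) + (52, 30). λ = (30 - 66)/(52 - 78) ≡ 47/57 mod 83. 57⁻¹ ≡ 67 (mod 83), so λ ≡ 78.
  x = λ² - 78 - 52 = 6084 - 130 ≡ 61; y = λ·(78 - 61) - 66 ≡ 15. → (61, 15)

(61, 15)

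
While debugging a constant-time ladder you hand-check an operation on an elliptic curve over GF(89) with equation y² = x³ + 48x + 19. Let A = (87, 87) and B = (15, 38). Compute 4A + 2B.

(57, 46)

First 4A:
Double-and-add on 4 = (100)₂. Start with A = (87, 87) for the leading 1-bit.
double: tangent at (87, 87): λ = (3·87² + 48)/(2·87) ≡ 60/85. 85⁻¹ ≡ 22 (mod 89), so λ ≡ 60·22 ≡ 74.
  x = λ² - 87 - 87 = 5476 - 174 ≡ 51; y = λ·(87 - 51) - 87 ≡ 85. → (51, 85)
double: tangent at (51, 85): λ = (3·51² + 48)/(2·85) ≡ 19/81. 81⁻¹ ≡ 11 (mod 89), so λ ≡ 19·11 ≡ 31.
  x = λ² - 51 - 51 = 961 - 102 ≡ 58; y = λ·(51 - 58) - 85 ≡ 54. → (58, 54)
4A = (58, 54).
Next 2B:
Repeated addition: build up to 2B.
2B: tangent at (15, 38): λ = (3·15² + 48)/(2·38) ≡ 11/76. 76⁻¹ ≡ 41 (mod 89), so λ ≡ 11·41 ≡ 6.
  x = λ² - 15 - 15 = 36 - 30 ≡ 6; y = λ·(15 - 6) - 38 ≡ 16. → (6, 16)
2B = (6, 16).
Finally 4A + 2B:
(58, 54) + (6, 16). λ = (16 - 54)/(6 - 58) ≡ 51/37 mod 89. 37⁻¹ ≡ 77 (mod 89) since 37·77 = 2849 ≡ 1, so λ ≡ 11.
  x = λ² - 58 - 6 = 121 - 64 ≡ 57; y = λ·(58 - 57) - 54 ≡ 46. → (57, 46)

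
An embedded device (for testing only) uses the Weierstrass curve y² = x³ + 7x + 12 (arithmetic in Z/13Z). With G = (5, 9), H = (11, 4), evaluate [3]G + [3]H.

First 3G:
Repeated addition: build up to 3G.
2G: tangent at (5, 9): λ = (3·5² + 7)/(2·9) ≡ 4/5. 5⁻¹ ≡ 8 (mod 13) since 5·8 = 40 ≡ 1, so λ ≡ 4·8 ≡ 6.
  x = λ² - 5 - 5 = 36 - 10 ≡ 0; y = λ·(5 - 0) - 9 ≡ 8. → (0, 8)
3G: (0, 8) + (5, 9). λ = (9 - 8)/(5 - 0) ≡ 1/5 mod 13. 5⁻¹ ≡ 8 (mod 13), so λ ≡ 8.
  x = λ² - 0 - 5 = 64 - 5 ≡ 7; y = λ·(0 - 7) - 8 ≡ 1. → (7, 1)
3G = (7, 1).
Next 3H:
Repeated addition: build up to 3H.
2H: tangent at (11, 4): λ = (3·11² + 7)/(2·4) ≡ 6/8. 8⁻¹ ≡ 5 (mod 13) since 8·5 = 40 ≡ 1, so λ ≡ 6·5 ≡ 4.
  x = λ² - 11 - 11 = 16 - 22 ≡ 7; y = λ·(11 - 7) - 4 ≡ 12. → (7, 12)
3H: (7, 12) + (11, 4). λ = (4 - 12)/(11 - 7) ≡ 5/4 mod 13. 4⁻¹ ≡ 10 (mod 13) since 4·10 = 40 ≡ 1, so λ ≡ 11.
  x = λ² - 7 - 11 = 121 - 18 ≡ 12; y = λ·(7 - 12) - 12 ≡ 11. → (12, 11)
3H = (12, 11).
Finally 3G + 3H:
(7, 1) + (12, 11). λ = (11 - 1)/(12 - 7) ≡ 10/5 mod 13. 5⁻¹ ≡ 8 (mod 13), so λ ≡ 2.
  x = λ² - 7 - 12 = 4 - 19 ≡ 11; y = λ·(7 - 11) - 1 ≡ 4. → (11, 4)

(11, 4)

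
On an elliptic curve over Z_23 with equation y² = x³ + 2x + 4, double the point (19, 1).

(12, 13)

tangent at (19, 1): λ = (3·19² + 2)/(2·1) ≡ 4/2. 2⁻¹ ≡ 12 (mod 23), so λ ≡ 4·12 ≡ 2.
  x = λ² - 19 - 19 = 4 - 38 ≡ 12; y = λ·(19 - 12) - 1 ≡ 13. → (12, 13)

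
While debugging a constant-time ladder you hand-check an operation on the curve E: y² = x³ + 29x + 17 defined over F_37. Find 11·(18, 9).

Write G = (18, 9).
Double-and-add on 11 = (1011)₂. Start with G = (18, 9) for the leading 1-bit.
double: tangent at (18, 9): λ = (3·18² + 29)/(2·9) ≡ 2/18. 18⁻¹ ≡ 35 (mod 37) since 18·35 = 630 ≡ 1, so λ ≡ 2·35 ≡ 33.
  x = λ² - 18 - 18 = 1089 - 36 ≡ 17; y = λ·(18 - 17) - 9 ≡ 24. → (17, 24)
double: tangent at (17, 24): λ = (3·17² + 29)/(2·24) ≡ 8/11. 11⁻¹ ≡ 27 (mod 37), so λ ≡ 8·27 ≡ 31.
  x = λ² - 17 - 17 = 961 - 34 ≡ 2; y = λ·(17 - 2) - 24 ≡ 34. → (2, 34)
add G: (2, 34) + (18, 9). λ = (9 - 34)/(18 - 2) ≡ 12/16 mod 37. 16⁻¹ ≡ 7 (mod 37), so λ ≡ 10.
  x = λ² - 2 - 18 = 100 - 20 ≡ 6; y = λ·(2 - 6) - 34 ≡ 0. → (6, 0)
double: (6, 0) + (6, 0): same x and y₁ ≡ -y₂, so the sum is the point at infinity.
add G: the point at infinity + (18, 9) = (18, 9) (identity).

(18, 9)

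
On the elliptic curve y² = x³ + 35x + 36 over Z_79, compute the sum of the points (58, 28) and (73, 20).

(48, 72)

(58, 28) + (73, 20). λ = (20 - 28)/(73 - 58) ≡ 71/15 mod 79. 15⁻¹ ≡ 58 (mod 79) since 15·58 = 870 ≡ 1, so λ ≡ 10.
  x = λ² - 58 - 73 = 100 - 131 ≡ 48; y = λ·(58 - 48) - 28 ≡ 72. → (48, 72)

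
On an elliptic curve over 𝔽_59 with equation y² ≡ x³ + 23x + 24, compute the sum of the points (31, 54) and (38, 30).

(15, 26)

(31, 54) + (38, 30). λ = (30 - 54)/(38 - 31) ≡ 35/7 mod 59. 7⁻¹ ≡ 17 (mod 59) since 7·17 = 119 ≡ 1, so λ ≡ 5.
  x = λ² - 31 - 38 = 25 - 69 ≡ 15; y = λ·(31 - 15) - 54 ≡ 26. → (15, 26)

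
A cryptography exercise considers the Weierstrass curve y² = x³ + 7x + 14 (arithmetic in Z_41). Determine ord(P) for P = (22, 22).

2P: tangent at (22, 22): λ = (3·22² + 7)/(2·22) ≡ 24/3. 3⁻¹ ≡ 14 (mod 41) since 3·14 = 42 ≡ 1, so λ ≡ 24·14 ≡ 8.
  x = λ² - 22 - 22 = 64 - 44 ≡ 20; y = λ·(22 - 20) - 22 ≡ 35. → (20, 35)
3P: (20, 35) + (22, 22). λ = (22 - 35)/(22 - 20) ≡ 28/2 mod 41. 2⁻¹ ≡ 21 (mod 41), so λ ≡ 14.
  x = λ² - 20 - 22 = 196 - 42 ≡ 31; y = λ·(20 - 31) - 35 ≡ 16. → (31, 16)
4P: (31, 16) + (22, 22). λ = (22 - 16)/(22 - 31) ≡ 6/32 mod 41. 32⁻¹ ≡ 9 (mod 41) since 32·9 = 288 ≡ 1, so λ ≡ 13.
  x = λ² - 31 - 22 = 169 - 53 ≡ 34; y = λ·(31 - 34) - 16 ≡ 27. → (34, 27)
5P: (34, 27) + (22, 22). λ = (22 - 27)/(22 - 34) ≡ 36/29 mod 41. 29⁻¹ ≡ 17 (mod 41) since 29·17 = 493 ≡ 1, so λ ≡ 38.
  x = λ² - 34 - 22 = 1444 - 56 ≡ 35; y = λ·(34 - 35) - 27 ≡ 17. → (35, 17)
6P: (35, 17) + (22, 22). λ = (22 - 17)/(22 - 35) ≡ 5/28 mod 41. 28⁻¹ ≡ 22 (mod 41), so λ ≡ 28.
  x = λ² - 35 - 22 = 784 - 57 ≡ 30; y = λ·(35 - 30) - 17 ≡ 0. → (30, 0)
7P: (30, 0) + (22, 22). λ = (22 - 0)/(22 - 30) ≡ 22/33 mod 41. 33⁻¹ ≡ 5 (mod 41), so λ ≡ 28.
  x = λ² - 30 - 22 = 784 - 52 ≡ 35; y = λ·(30 - 35) - 0 ≡ 24. → (35, 24)
8P: (35, 24) + (22, 22). λ = (22 - 24)/(22 - 35) ≡ 39/28 mod 41. 28⁻¹ ≡ 22 (mod 41) since 28·22 = 616 ≡ 1, so λ ≡ 38.
  x = λ² - 35 - 22 = 1444 - 57 ≡ 34; y = λ·(35 - 34) - 24 ≡ 14. → (34, 14)
9P: (34, 14) + (22, 22). λ = (22 - 14)/(22 - 34) ≡ 8/29 mod 41. 29⁻¹ ≡ 17 (mod 41) since 29·17 = 493 ≡ 1, so λ ≡ 13.
  x = λ² - 34 - 22 = 169 - 56 ≡ 31; y = λ·(34 - 31) - 14 ≡ 25. → (31, 25)
10P: (31, 25) + (22, 22). λ = (22 - 25)/(22 - 31) ≡ 38/32 mod 41. 32⁻¹ ≡ 9 (mod 41), so λ ≡ 14.
  x = λ² - 31 - 22 = 196 - 53 ≡ 20; y = λ·(31 - 20) - 25 ≡ 6. → (20, 6)
11P: (20, 6) + (22, 22). λ = (22 - 6)/(22 - 20) ≡ 16/2 mod 41. 2⁻¹ ≡ 21 (mod 41) since 2·21 = 42 ≡ 1, so λ ≡ 8.
  x = λ² - 20 - 22 = 64 - 42 ≡ 22; y = λ·(20 - 22) - 6 ≡ 19. → (22, 19)
12P: (22, 19) + (22, 22): same x and y₁ ≡ -y₂, so the sum is O.
12P = O, so the order is 12.

12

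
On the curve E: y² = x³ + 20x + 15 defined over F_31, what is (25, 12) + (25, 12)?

(6, 17)

tangent at (25, 12): λ = (3·25² + 20)/(2·12) ≡ 4/24. 24⁻¹ ≡ 22 (mod 31) since 24·22 = 528 ≡ 1, so λ ≡ 4·22 ≡ 26.
  x = λ² - 25 - 25 = 676 - 50 ≡ 6; y = λ·(25 - 6) - 12 ≡ 17. → (6, 17)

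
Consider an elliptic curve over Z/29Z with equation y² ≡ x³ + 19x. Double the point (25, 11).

(28, 26)

tangent at (25, 11): λ = (3·25² + 19)/(2·11) ≡ 9/22. 22⁻¹ ≡ 4 (mod 29), so λ ≡ 9·4 ≡ 7.
  x = λ² - 25 - 25 = 49 - 50 ≡ 28; y = λ·(25 - 28) - 11 ≡ 26. → (28, 26)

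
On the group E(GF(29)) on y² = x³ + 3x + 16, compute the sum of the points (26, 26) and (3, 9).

(26, 26) + (3, 9). λ = (9 - 26)/(3 - 26) ≡ 12/6 mod 29. 6⁻¹ ≡ 5 (mod 29), so λ ≡ 2.
  x = λ² - 26 - 3 = 4 - 29 ≡ 4; y = λ·(26 - 4) - 26 ≡ 18. → (4, 18)

(4, 18)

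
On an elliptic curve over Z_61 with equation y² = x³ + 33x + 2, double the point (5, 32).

tangent at (5, 32): λ = (3·5² + 33)/(2·32) ≡ 47/3. 3⁻¹ ≡ 41 (mod 61), so λ ≡ 47·41 ≡ 36.
  x = λ² - 5 - 5 = 1296 - 10 ≡ 5; y = λ·(5 - 5) - 32 ≡ 29. → (5, 29)

(5, 29)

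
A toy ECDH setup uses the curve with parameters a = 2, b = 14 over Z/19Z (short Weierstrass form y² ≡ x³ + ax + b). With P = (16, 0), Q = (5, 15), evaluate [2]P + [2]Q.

First 2P:
Repeated addition: build up to 2P.
2P: (16, 0) + (16, 0): same x and y₁ ≡ -y₂, so the sum is 𝒪.
2P = 𝒪.
Next 2Q:
Repeated addition: build up to 2Q.
2Q: tangent at (5, 15): λ = (3·5² + 2)/(2·15) ≡ 1/11. 11⁻¹ ≡ 7 (mod 19), so λ ≡ 1·7 ≡ 7.
  x = λ² - 5 - 5 = 49 - 10 ≡ 1; y = λ·(5 - 1) - 15 ≡ 13. → (1, 13)
2Q = (1, 13).
Finally 2P + 2Q:
𝒪 + (1, 13) = (1, 13) (identity).

(1, 13)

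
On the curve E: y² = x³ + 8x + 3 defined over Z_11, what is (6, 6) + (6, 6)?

(2, 7)

tangent at (6, 6): λ = (3·6² + 8)/(2·6) ≡ 6/1. 1⁻¹ ≡ 1 (mod 11), so λ ≡ 6·1 ≡ 6.
  x = λ² - 6 - 6 = 36 - 12 ≡ 2; y = λ·(6 - 2) - 6 ≡ 7. → (2, 7)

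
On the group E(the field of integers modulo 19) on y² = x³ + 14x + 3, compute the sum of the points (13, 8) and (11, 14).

(4, 3)

(13, 8) + (11, 14). λ = (14 - 8)/(11 - 13) ≡ 6/17 mod 19. 17⁻¹ ≡ 9 (mod 19) since 17·9 = 153 ≡ 1, so λ ≡ 16.
  x = λ² - 13 - 11 = 256 - 24 ≡ 4; y = λ·(13 - 4) - 8 ≡ 3. → (4, 3)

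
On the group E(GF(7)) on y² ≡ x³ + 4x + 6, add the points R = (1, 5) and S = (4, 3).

(4, 4)

(1, 5) + (4, 3). λ = (3 - 5)/(4 - 1) ≡ 5/3 mod 7. 3⁻¹ ≡ 5 (mod 7), so λ ≡ 4.
  x = λ² - 1 - 4 = 16 - 5 ≡ 4; y = λ·(1 - 4) - 5 ≡ 4. → (4, 4)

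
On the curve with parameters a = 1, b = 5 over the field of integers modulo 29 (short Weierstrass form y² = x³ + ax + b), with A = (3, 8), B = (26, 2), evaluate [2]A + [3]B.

(17, 11)

First 2A:
Repeated addition: build up to 2A.
2A: tangent at (3, 8): λ = (3·3² + 1)/(2·8) ≡ 28/16. 16⁻¹ ≡ 20 (mod 29) since 16·20 = 320 ≡ 1, so λ ≡ 28·20 ≡ 9.
  x = λ² - 3 - 3 = 81 - 6 ≡ 17; y = λ·(3 - 17) - 8 ≡ 11. → (17, 11)
2A = (17, 11).
Next 3B:
Repeated addition: build up to 3B.
2B: tangent at (26, 2): λ = (3·26² + 1)/(2·2) ≡ 28/4. 4⁻¹ ≡ 22 (mod 29), so λ ≡ 28·22 ≡ 7.
  x = λ² - 26 - 26 = 49 - 52 ≡ 26; y = λ·(26 - 26) - 2 ≡ 27. → (26, 27)
3B: (26, 27) + (26, 2): same x and y₁ ≡ -y₂, so the sum is ∞.
3B = ∞.
Finally 2A + 3B:
(17, 11) + ∞ = (17, 11) (identity).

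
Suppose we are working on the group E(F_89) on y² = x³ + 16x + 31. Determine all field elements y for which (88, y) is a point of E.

x³ + 16x + 31 = 682911 ≡ 14 (mod 89).
14 is a non-residue mod 89; no y exists.

none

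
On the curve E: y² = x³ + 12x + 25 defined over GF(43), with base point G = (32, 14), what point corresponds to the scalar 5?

(33, 25)

Repeated addition: build up to 5G.
2G: tangent at (32, 14): λ = (3·32² + 12)/(2·14) ≡ 31/28. 28⁻¹ ≡ 20 (mod 43) since 28·20 = 560 ≡ 1, so λ ≡ 31·20 ≡ 18.
  x = λ² - 32 - 32 = 324 - 64 ≡ 2; y = λ·(32 - 2) - 14 ≡ 10. → (2, 10)
3G: (2, 10) + (32, 14). λ = (14 - 10)/(32 - 2) ≡ 4/30 mod 43. 30⁻¹ ≡ 33 (mod 43), so λ ≡ 3.
  x = λ² - 2 - 32 = 9 - 34 ≡ 18; y = λ·(2 - 18) - 10 ≡ 28. → (18, 28)
4G: (18, 28) + (32, 14). λ = (14 - 28)/(32 - 18) ≡ 29/14 mod 43. 14⁻¹ ≡ 40 (mod 43), so λ ≡ 42.
  x = λ² - 18 - 32 = 1764 - 50 ≡ 37; y = λ·(18 - 37) - 28 ≡ 34. → (37, 34)
5G: (37, 34) + (32, 14). λ = (14 - 34)/(32 - 37) ≡ 23/38 mod 43. 38⁻¹ ≡ 17 (mod 43), so λ ≡ 4.
  x = λ² - 37 - 32 = 16 - 69 ≡ 33; y = λ·(37 - 33) - 34 ≡ 25. → (33, 25)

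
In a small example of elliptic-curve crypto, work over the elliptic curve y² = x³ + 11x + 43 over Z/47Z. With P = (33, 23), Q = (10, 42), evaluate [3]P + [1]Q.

(34, 37)

First 3P:
Repeated addition: build up to 3P.
2P: tangent at (33, 23): λ = (3·33² + 11)/(2·23) ≡ 35/46. 46⁻¹ ≡ 46 (mod 47) since 46·46 = 2116 ≡ 1, so λ ≡ 35·46 ≡ 12.
  x = λ² - 33 - 33 = 144 - 66 ≡ 31; y = λ·(33 - 31) - 23 ≡ 1. → (31, 1)
3P: (31, 1) + (33, 23). λ = (23 - 1)/(33 - 31) ≡ 22/2 mod 47. 2⁻¹ ≡ 24 (mod 47), so λ ≡ 11.
  x = λ² - 31 - 33 = 121 - 64 ≡ 10; y = λ·(31 - 10) - 1 ≡ 42. → (10, 42)
3P = (10, 42).
Finally 3P + Q:
tangent at (10, 42): λ = (3·10² + 11)/(2·42) ≡ 29/37. 37⁻¹ ≡ 14 (mod 47) since 37·14 = 518 ≡ 1, so λ ≡ 29·14 ≡ 30.
  x = λ² - 10 - 10 = 900 - 20 ≡ 34; y = λ·(10 - 34) - 42 ≡ 37. → (34, 37)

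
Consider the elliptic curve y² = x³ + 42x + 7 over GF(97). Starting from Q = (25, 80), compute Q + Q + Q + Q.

(75, 47)

Repeated addition: build up to 4Q.
2Q: tangent at (25, 80): λ = (3·25² + 42)/(2·80) ≡ 74/63. 63⁻¹ ≡ 77 (mod 97) since 63·77 = 4851 ≡ 1, so λ ≡ 74·77 ≡ 72.
  x = λ² - 25 - 25 = 5184 - 50 ≡ 90; y = λ·(25 - 90) - 80 ≡ 90. → (90, 90)
3Q: (90, 90) + (25, 80). λ = (80 - 90)/(25 - 90) ≡ 87/32 mod 97. 32⁻¹ ≡ 94 (mod 97) since 32·94 = 3008 ≡ 1, so λ ≡ 30.
  x = λ² - 90 - 25 = 900 - 115 ≡ 9; y = λ·(90 - 9) - 90 ≡ 12. → (9, 12)
4Q: (9, 12) + (25, 80). λ = (80 - 12)/(25 - 9) ≡ 68/16 mod 97. 16⁻¹ ≡ 91 (mod 97) since 16·91 = 1456 ≡ 1, so λ ≡ 77.
  x = λ² - 9 - 25 = 5929 - 34 ≡ 75; y = λ·(9 - 75) - 12 ≡ 47. → (75, 47)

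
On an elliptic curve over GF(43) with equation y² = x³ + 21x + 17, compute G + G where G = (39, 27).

(31, 31)

tangent at (39, 27): λ = (3·39² + 21)/(2·27) ≡ 26/11. 11⁻¹ ≡ 4 (mod 43), so λ ≡ 26·4 ≡ 18.
  x = λ² - 39 - 39 = 324 - 78 ≡ 31; y = λ·(39 - 31) - 27 ≡ 31. → (31, 31)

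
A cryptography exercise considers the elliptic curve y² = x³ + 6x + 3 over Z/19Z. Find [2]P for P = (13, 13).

tangent at (13, 13): λ = (3·13² + 6)/(2·13) ≡ 0/7. 7⁻¹ ≡ 11 (mod 19) since 7·11 = 77 ≡ 1, so λ ≡ 0·11 ≡ 0.
  x = λ² - 13 - 13 = 0 - 26 ≡ 12; y = λ·(13 - 12) - 13 ≡ 6. → (12, 6)

(12, 6)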